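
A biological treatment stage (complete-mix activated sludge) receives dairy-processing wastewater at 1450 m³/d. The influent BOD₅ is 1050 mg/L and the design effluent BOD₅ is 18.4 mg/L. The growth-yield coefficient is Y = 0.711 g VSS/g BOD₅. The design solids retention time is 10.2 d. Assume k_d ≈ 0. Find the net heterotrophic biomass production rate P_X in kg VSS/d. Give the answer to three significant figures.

P_X ≈ 1060 kg VSS/d

No decay correction is needed, so Y_obs = Y = 0.711.
ΔS = 1050 − 18.4 = 1032 mg/L, so the substrate removal rate is 1450 × 1032/1000 = 1496 kg BOD₅/d.
P_X = Y_obs · Q(S₀ − S) = 0.7110 × 1496 = 1064 kg VSS/d.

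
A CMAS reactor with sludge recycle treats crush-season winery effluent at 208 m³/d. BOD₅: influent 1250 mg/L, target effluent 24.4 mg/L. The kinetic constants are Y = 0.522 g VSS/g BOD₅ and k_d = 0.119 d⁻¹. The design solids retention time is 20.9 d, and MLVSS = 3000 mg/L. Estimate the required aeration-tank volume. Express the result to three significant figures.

From the SRT design equation V = Y Q (S₀−S) θ_c / [X (1 + k_d θ_c)] = 0.522 × 208 × (1250 − 24.4) × 20.9 / [3000 × (1 + 0.119 × 20.9)] = 2.78×10^6 / 10461 = 265.9 m³.

V ≈ 266 m³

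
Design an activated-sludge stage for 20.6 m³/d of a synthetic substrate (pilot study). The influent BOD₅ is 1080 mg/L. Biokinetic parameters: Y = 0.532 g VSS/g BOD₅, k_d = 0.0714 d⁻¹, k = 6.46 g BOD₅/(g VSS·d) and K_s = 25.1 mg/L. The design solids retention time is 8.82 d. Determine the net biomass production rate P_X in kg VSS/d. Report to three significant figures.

For a completely mixed reactor with recycle the Lawrence–McCarty relation gives S = K_s·(1 + k_d·θ_c) / [θ_c·(Y·k − k_d) − 1] = 25.1 × (1 + 0.0714 × 8.82) / [8.82 × (0.532 × 6.46 − 0.0714) − 1] = 40.91 / 28.68 = 1.426 mg/L.
Observed yield with endogenous decay: Y_obs = Y / (1 + k_d·θ_c) = 0.532 / (1 + 0.0714 × 8.82) = 0.532 / 1.630 = 0.3264 g VSS/g BOD₅.
Substrate removed = Q·(S₀ − S) = 20.6 m³/d × (1080 − 1.43) g/m³ = 2.22×10^4 g/d = 22.22 kg/d.
So the net sludge growth is P_X = 0.3264 × 22.22 = 7.253 kg VSS/d.

P_X ≈ 7.25 kg VSS/d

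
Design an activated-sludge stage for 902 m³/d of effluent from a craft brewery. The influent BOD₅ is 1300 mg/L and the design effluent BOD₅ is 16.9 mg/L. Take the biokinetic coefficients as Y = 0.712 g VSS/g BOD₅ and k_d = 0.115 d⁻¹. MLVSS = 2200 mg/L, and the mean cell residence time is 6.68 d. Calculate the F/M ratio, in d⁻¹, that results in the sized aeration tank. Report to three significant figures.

Steady-state biomass mass balance: V·X·(1 + k_d·θ_c) = Y·Q·(S₀ − S)·θ_c, so V = 0.712 × 902 × (1300 − 16.9) × 6.68 / [2200 × (1 + 0.115 × 6.68)] = 5.5×10^6 / 3890 = 1415 m³.
Food-to-microorganism ratio F/M = Q S₀ / (V X) = 902 × 1300 / (1415 × 2200) = 0.3767 d⁻¹.

F/M ≈ 0.377 d⁻¹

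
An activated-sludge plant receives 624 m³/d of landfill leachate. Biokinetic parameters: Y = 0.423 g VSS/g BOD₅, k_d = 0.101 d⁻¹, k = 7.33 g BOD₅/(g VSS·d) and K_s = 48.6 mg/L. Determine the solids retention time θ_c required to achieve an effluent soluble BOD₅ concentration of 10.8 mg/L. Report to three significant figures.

θ_c ≈ 2.16 d

Specific growth rate at S = 10.8 mg/L: μ = YkS/(K_s+S) = 0.423·7.33·10.8/(48.6+10.8) = 0.5637 d⁻¹.
1/θ_c = 0.5637 − 0.101 = 0.4627 d⁻¹, so θ_c = 2.161 d.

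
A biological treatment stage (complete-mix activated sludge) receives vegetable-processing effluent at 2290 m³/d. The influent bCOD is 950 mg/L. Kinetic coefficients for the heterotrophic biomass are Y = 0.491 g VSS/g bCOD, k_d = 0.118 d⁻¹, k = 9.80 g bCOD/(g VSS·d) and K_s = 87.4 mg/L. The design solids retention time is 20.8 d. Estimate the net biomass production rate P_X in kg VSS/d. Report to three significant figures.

P_X ≈ 308 kg VSS/d

Effluent substrate depends only on kinetics and SRT: S = K_s(1 + k_d θ_c) / [θ_c(Yk − k_d) − 1] = 87.4 × (1 + 0.118 × 20.8) / [20.8 × (0.491 × 9.80 − 0.118) − 1] = 301.9 / 96.63 = 3.124 mg/L.
Observed yield with endogenous decay: Y_obs = Y / (1 + k_d·θ_c) = 0.491 / (1 + 0.118 × 20.8) = 0.491 / 3.454 = 0.1421 g VSS/g bCOD.
Substrate removed = Q·(S₀ − S) = 2290 m³/d × (950 − 3.12) g/m³ = 2.17×10^6 g/d = 2168 kg/d.
Biomass produced: P_X = Y_obs·Q·ΔS = 0.1421 × 2168 ≈ 308.2 kg VSS/d.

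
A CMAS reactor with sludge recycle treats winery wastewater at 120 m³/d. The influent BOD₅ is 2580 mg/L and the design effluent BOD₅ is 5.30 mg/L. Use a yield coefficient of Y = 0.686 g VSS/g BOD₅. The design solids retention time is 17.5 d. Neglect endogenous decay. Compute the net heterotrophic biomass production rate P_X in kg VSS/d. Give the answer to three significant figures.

No decay correction is needed, so Y_obs = Y = 0.686.
Mass of BOD₅ removed per day: Q(S₀ − S) = 120 × 2575 g/m³ = 309.0 kg/d.
Net biomass production P_X = Y_obs × Q·(S₀ − S) = 0.6860 × 309.0 = 211.9 kg VSS/d.

P_X ≈ 212 kg VSS/d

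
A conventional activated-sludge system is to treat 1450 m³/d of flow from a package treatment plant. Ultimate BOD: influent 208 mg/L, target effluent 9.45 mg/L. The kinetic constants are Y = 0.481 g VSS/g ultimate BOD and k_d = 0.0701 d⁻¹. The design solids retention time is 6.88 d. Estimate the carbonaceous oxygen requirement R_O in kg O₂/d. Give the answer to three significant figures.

R_O ≈ 155 kg O₂/d

The observed yield is Y_obs = Y/(1 + k_d·θ_c) = 0.481 / (1 + 0.0701 × 6.88) = 0.481 / 1.482 = 0.3245 g VSS per g ultimate BOD removed.
Q·(S₀ − S) = 1450 × (208 − 9.45) × 10⁻³ = 287.9 kg/d removed.
P_X = Y_obs·Q·(S₀ − S) = 0.3245 × 287.9 = 93.42 kg VSS/d.
Carbonaceous O₂ demand = substrate oxidised − cell-mass equivalent = 287.9 − 1.42 × 93.42 = 155.2 kg O₂/d.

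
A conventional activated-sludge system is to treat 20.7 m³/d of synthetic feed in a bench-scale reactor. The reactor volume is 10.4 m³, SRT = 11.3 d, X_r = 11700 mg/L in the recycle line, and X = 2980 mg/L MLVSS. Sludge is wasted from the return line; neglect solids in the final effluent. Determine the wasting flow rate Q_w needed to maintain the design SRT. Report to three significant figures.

Q_w ≈ 0.234 m³/d

Wasting from the return line (neglecting effluent solids): Q_w = V·X / (θ_c·X_r) = 10.40 × 2980 / (11.3 × 11700) = 0.2344 m³/d.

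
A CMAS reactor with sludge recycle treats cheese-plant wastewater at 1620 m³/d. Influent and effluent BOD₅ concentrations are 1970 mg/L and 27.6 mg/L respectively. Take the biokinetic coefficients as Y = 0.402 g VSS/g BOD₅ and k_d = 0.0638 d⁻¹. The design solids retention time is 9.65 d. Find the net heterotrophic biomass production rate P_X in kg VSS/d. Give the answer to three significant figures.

The observed yield is Y_obs = Y/(1 + k_d·θ_c) = 0.402 / (1 + 0.0638 × 9.65) = 0.402 / 1.616 = 0.2488 g VSS per g BOD₅ removed.
Substrate removed = Q·(S₀ − S) = 1620 m³/d × (1970 − 27.6) g/m³ = 3.15×10^6 g/d = 3147 kg/d.
P_X = Y_obs · Q(S₀ − S) = 0.2488 × 3147 = 782.9 kg VSS/d.

P_X ≈ 783 kg VSS/d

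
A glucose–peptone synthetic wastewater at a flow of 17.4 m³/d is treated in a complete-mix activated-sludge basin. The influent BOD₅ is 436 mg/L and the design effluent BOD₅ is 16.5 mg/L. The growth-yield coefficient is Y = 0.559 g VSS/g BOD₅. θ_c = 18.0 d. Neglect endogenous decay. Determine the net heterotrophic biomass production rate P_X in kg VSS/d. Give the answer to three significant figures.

Since k_d ≈ 0, Y_obs = Y = 0.559 g VSS/g BOD₅.
Mass of BOD₅ removed per day: Q(S₀ − S) = 17.4 × 419.5 g/m³ = 7.299 kg/d.
So the net sludge growth is P_X = 0.5590 × 7.299 = 4.080 kg VSS/d.

P_X ≈ 4.08 kg VSS/d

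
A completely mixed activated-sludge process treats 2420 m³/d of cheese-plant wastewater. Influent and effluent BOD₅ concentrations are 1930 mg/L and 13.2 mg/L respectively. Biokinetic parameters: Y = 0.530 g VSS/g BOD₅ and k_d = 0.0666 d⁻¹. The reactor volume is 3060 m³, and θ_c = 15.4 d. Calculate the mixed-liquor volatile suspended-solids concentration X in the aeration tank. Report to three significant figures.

X ≈ 6110 mg/L

X = Y·Q·ΔS·θ_c / [V·(1 + k_d θ_c)] = 0.530 × 2420 × (1930 − 13.2) × 15.4 / [3060 × (1 + 0.0666 × 15.4)] = 6108 mg/L.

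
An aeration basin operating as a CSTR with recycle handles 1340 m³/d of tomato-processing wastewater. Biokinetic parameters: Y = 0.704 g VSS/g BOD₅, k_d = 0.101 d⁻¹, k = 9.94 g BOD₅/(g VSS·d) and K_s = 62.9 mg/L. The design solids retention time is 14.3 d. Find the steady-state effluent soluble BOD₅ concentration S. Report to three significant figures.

S ≈ 1.57 mg/L

For a completely mixed reactor with recycle the Lawrence–McCarty relation gives S = K_s·(1 + k_d·θ_c) / [θ_c·(Y·k − k_d) − 1] = 62.9 × (1 + 0.101 × 14.3) / [14.3 × (0.704 × 9.94 − 0.101) − 1] = 153.7 / 97.62 = 1.575 mg/L.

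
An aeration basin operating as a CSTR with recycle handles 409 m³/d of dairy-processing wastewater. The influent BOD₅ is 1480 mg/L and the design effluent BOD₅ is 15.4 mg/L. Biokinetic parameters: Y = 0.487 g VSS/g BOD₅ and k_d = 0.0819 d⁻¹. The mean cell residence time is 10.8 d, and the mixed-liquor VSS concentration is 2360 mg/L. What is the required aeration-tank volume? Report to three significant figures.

Steady-state biomass mass balance: V·X·(1 + k_d·θ_c) = Y·Q·(S₀ − S)·θ_c, so V = 0.487 × 409 × (1480 − 15.4) × 10.8 / [2360 × (1 + 0.0819 × 10.8)] = 3.15×10^6 / 4447 = 708.4 m³.

V ≈ 708 m³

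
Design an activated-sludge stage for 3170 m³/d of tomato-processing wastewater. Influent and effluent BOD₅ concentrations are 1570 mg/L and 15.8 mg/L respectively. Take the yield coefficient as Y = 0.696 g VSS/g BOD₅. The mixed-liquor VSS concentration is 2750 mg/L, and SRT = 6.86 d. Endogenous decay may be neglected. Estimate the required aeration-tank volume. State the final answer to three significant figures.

V ≈ 8550 m³

V·X = Y·Q·ΔS·θ_c gives V = 0.696 × 3170 × (1570 − 15.8) × 6.86 / 2750 = 8554 m³.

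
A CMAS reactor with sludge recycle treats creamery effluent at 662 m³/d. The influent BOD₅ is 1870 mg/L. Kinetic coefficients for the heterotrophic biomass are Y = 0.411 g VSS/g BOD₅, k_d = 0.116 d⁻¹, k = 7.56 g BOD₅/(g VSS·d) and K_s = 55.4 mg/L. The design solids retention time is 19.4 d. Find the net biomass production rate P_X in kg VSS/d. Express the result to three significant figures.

For a completely mixed reactor with recycle the Lawrence–McCarty relation gives S = K_s·(1 + k_d·θ_c) / [θ_c·(Y·k − k_d) − 1] = 55.4 × (1 + 0.116 × 19.4) / [19.4 × (0.411 × 7.56 − 0.116) − 1] = 180.1 / 57.03 = 3.158 mg/L.
Y_obs = Y / (1 + k_d θ_c) = 0.411 / (1 + 0.116 × 19.4) = 0.411 / 3.250 = 0.1264.
Q·(S₀ − S) = 662 × (1870 − 3.16) × 10⁻³ = 1236 kg/d removed.
P_X = Y_obs · Q(S₀ − S) = 0.1264 × 1236 = 156.3 kg VSS/d.

P_X ≈ 156 kg VSS/d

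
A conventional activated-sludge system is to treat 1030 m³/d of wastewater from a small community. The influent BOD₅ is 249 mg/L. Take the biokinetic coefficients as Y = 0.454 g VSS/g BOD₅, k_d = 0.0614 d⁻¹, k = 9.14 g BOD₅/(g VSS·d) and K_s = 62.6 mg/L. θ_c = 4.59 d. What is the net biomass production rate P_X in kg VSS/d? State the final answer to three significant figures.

From the Monod/SRT balance for a CMAS, S = K_s·(1+k_d θ_c)/[θ_c·(Y k − k_d) − 1] = 62.6 × (1 + 0.0614 × 4.59) / [4.59 × (0.454 × 9.14 − 0.0614) − 1] = 80.24 / 17.76 = 4.517 mg/L.
Correct the yield for decay: Y_obs = Y/(1 + k_d θ_c) = 0.454 / (1 + 0.0614 × 4.59) = 0.454 / 1.282 = 0.3542.
ΔS = 249 − 4.52 = 244.5 mg/L, so the substrate removal rate is 1030 × 244.5/1000 = 251.8 kg BOD₅/d.
Biomass produced: P_X = Y_obs·Q·ΔS = 0.3542 × 251.8 ≈ 89.19 kg VSS/d.

P_X ≈ 89.2 kg VSS/d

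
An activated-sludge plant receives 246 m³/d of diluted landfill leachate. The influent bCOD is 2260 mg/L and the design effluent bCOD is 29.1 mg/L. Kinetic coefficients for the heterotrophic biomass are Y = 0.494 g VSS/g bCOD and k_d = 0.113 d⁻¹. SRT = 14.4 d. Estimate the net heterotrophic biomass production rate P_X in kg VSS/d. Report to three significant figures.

Observed yield with endogenous decay: Y_obs = Y / (1 + k_d·θ_c) = 0.494 / (1 + 0.113 × 14.4) = 0.494 / 2.627 = 0.1880 g VSS/g bCOD.
Q·(S₀ − S) = 246 × (2260 − 29.1) × 10⁻³ = 548.8 kg/d removed.
Net biomass production P_X = Y_obs × Q·(S₀ − S) = 0.1880 × 548.8 = 103.2 kg VSS/d.

P_X ≈ 103 kg VSS/d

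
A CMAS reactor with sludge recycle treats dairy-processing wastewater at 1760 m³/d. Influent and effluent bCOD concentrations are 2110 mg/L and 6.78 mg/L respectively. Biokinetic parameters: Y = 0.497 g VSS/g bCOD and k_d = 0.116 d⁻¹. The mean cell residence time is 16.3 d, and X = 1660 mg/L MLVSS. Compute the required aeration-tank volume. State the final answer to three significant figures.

From the SRT design equation V = Y Q (S₀−S) θ_c / [X (1 + k_d θ_c)] = 0.497 × 1760 × (2110 − 6.78) × 16.3 / [1660 × (1 + 0.116 × 16.3)] = 3×10^7 / 4799 = 6249 m³.

V ≈ 6250 m³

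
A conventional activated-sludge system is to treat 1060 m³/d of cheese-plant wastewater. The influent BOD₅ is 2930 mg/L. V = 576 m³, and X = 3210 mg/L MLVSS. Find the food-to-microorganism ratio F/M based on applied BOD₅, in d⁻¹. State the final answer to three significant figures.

F/M = applied load / biomass = Q·S₀/(V·X) = 1060 × 2930 / (576.0 × 3210) = 1.680 d⁻¹.

F/M ≈ 1.68 d⁻¹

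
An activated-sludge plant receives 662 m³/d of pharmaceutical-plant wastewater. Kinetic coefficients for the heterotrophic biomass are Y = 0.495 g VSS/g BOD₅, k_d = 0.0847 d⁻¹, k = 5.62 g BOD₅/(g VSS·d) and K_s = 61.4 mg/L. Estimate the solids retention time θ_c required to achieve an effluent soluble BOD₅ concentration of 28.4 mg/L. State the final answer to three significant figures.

From 1/θ_c = Y·k·S/(K_s + S) − k_d: Y·k·S/(K_s+S) = 0.495 × 5.62 × 28.4 / (61.4 + 28.4) = 0.8798 d⁻¹.
Then 1/θ_c = μ − k_d = 0.8798 − 0.0847 = 0.7951 d⁻¹, giving θ_c = 1.258 d.

θ_c ≈ 1.26 d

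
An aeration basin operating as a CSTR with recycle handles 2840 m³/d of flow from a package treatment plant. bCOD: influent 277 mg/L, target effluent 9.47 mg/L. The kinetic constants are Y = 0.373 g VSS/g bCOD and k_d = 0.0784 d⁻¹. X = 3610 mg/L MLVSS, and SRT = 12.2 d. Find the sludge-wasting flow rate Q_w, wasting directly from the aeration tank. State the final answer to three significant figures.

Rearranging the biomass balance for a CMAS with decay, V = Y·Q·ΔS·θ_c / [X·(1+k_d θ_c)] = 0.373 × 2840 × (277 − 9.47) × 12.2 / [3610 × (1 + 0.0784 × 12.2)] = 3.46×10^6 / 7063 = 489.5 m³.
For wasting at MLVSS concentration, Q_w = V/θ_c = 489.5/12.2 = 40.13 m³/d.

Q_w ≈ 40.1 m³/d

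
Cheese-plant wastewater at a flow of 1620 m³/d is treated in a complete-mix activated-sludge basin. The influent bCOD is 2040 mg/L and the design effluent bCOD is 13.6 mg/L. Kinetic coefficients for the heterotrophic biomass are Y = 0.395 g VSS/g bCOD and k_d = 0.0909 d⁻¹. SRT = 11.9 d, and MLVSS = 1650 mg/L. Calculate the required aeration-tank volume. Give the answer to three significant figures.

V ≈ 4490 m³

From the SRT design equation V = Y Q (S₀−S) θ_c / [X (1 + k_d θ_c)] = 0.395 × 1620 × (2040 − 13.6) × 11.9 / [1650 × (1 + 0.0909 × 11.9)] = 1.54×10^7 / 3435 = 4492 m³.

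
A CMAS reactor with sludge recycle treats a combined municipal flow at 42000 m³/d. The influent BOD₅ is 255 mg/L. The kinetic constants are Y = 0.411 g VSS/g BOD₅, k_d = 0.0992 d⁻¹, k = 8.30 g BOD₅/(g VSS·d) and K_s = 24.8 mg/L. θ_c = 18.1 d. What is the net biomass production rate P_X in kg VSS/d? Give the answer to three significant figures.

From the Monod/SRT balance for a CMAS, S = K_s·(1+k_d θ_c)/[θ_c·(Y k − k_d) − 1] = 24.8 × (1 + 0.0992 × 18.1) / [18.1 × (0.411 × 8.30 − 0.0992) − 1] = 69.33 / 58.95 = 1.176 mg/L.
Correct the yield for decay: Y_obs = Y/(1 + k_d θ_c) = 0.411 / (1 + 0.0992 × 18.1) = 0.411 / 2.796 = 0.1470.
ΔS = 255 − 1.18 = 253.8 mg/L, so the substrate removal rate is 42000 × 253.8/1000 = 10660 kg BOD₅/d.
Net biomass production P_X = Y_obs × Q·(S₀ − S) = 0.1470 × 10660 = 1567 kg VSS/d.

P_X ≈ 1570 kg VSS/d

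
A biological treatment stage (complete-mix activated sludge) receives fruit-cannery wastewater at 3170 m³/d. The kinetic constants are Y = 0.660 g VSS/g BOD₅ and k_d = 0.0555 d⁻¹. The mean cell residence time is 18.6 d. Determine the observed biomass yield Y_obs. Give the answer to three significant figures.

Correct the yield for decay: Y_obs = Y/(1 + k_d θ_c) = 0.660 / (1 + 0.0555 × 18.6) = 0.660 / 2.032 = 0.3248.

Y_obs ≈ 0.325 g VSS/g BOD₅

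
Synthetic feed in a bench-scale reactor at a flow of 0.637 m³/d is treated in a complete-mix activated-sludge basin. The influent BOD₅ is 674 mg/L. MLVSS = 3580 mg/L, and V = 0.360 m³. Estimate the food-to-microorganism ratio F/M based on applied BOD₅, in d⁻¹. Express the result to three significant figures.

F/M ≈ 0.333 d⁻¹

Food-to-microorganism ratio F/M = Q S₀ / (V X) = 0.637 × 674 / (0.3600 × 3580) = 0.3331 d⁻¹.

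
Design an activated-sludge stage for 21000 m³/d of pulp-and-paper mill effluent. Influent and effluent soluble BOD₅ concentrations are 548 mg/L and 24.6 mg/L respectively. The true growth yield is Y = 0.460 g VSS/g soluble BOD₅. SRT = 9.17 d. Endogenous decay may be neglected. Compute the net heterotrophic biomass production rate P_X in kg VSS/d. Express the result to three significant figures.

With endogenous decay neglected, the observed yield equals the true yield: Y_obs = Y = 0.460 g VSS/g soluble BOD₅.
Q·(S₀ − S) = 21000 × (548 − 24.6) × 10⁻³ = 10991 kg/d removed.
Biomass produced: P_X = Y_obs·Q·ΔS = 0.4600 × 10991 ≈ 5056 kg VSS/d.

P_X ≈ 5060 kg VSS/d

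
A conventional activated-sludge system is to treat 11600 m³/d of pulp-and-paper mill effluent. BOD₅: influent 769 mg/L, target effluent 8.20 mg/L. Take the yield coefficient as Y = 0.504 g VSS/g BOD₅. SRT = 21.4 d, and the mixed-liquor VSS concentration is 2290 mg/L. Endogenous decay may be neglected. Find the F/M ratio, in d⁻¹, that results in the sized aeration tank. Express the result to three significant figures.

With k_d = 0 the design equation reduces to V = Y Q (S₀−S) θ_c / X = 0.504 × 11600 × (769 − 8.20) × 21.4 / 2290 = 41566 m³.
Food-to-microorganism ratio F/M = Q S₀ / (V X) = 11600 × 769 / (41566 × 2290) = 0.09372 d⁻¹.

F/M ≈ 0.0937 d⁻¹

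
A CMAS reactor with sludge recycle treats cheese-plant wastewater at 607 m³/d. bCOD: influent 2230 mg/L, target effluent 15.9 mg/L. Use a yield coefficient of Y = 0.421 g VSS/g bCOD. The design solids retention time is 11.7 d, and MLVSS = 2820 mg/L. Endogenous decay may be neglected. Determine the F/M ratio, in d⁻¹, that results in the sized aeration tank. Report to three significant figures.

F/M ≈ 0.204 d⁻¹

With k_d = 0 the design equation reduces to V = Y Q (S₀−S) θ_c / X = 0.421 × 607 × (2230 − 15.9) × 11.7 / 2820 = 2347 m³.
F/M = Q·S₀ / (V·X) = 607 × 2230 / (2347 × 2820) = 0.2045 g bCOD·(g VSS·d)⁻¹.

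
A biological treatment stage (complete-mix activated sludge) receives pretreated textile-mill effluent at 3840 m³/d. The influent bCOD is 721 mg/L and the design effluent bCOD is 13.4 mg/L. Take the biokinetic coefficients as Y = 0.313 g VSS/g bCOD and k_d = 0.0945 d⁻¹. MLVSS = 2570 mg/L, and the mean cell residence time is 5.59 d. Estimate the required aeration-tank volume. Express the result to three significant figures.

From the SRT design equation V = Y Q (S₀−S) θ_c / [X (1 + k_d θ_c)] = 0.313 × 3840 × (721 − 13.4) × 5.59 / [2570 × (1 + 0.0945 × 5.59)] = 4.75×10^6 / 3928 = 1210 m³.

V ≈ 1210 m³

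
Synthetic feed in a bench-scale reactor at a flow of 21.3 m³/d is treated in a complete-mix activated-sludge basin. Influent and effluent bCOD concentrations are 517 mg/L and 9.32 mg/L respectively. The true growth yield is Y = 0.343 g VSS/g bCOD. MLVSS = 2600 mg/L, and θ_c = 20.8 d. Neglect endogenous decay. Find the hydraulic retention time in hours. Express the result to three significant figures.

With k_d = 0 the design equation reduces to V = Y Q (S₀−S) θ_c / X = 0.343 × 21.3 × (517 − 9.32) × 20.8 / 2600 = 29.67 m³.
Hydraulic retention time τ = V/Q = 29.67 / 21.3 = 1.393 d = 33.43 h.

τ ≈ 33.4 h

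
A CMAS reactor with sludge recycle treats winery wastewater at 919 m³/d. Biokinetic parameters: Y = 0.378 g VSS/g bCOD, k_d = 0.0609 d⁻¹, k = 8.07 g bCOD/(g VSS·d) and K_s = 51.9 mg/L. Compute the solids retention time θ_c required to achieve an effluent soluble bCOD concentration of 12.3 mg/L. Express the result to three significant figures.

Specific growth rate at S = 12.3 mg/L: μ = YkS/(K_s+S) = 0.378·8.07·12.3/(51.9+12.3) = 0.5844 d⁻¹.
Then 1/θ_c = μ − k_d = 0.5844 − 0.0609 = 0.5235 d⁻¹, giving θ_c = 1.910 d.

θ_c ≈ 1.91 d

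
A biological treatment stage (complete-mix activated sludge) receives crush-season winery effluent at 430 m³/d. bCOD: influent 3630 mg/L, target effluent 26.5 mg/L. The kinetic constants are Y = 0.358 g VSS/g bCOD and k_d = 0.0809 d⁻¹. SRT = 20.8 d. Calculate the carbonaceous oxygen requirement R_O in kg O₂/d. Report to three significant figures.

The observed yield is Y_obs = Y/(1 + k_d·θ_c) = 0.358 / (1 + 0.0809 × 20.8) = 0.358 / 2.683 = 0.1334 g VSS per g bCOD removed.
Substrate removed = Q·(S₀ − S) = 430 m³/d × (3630 − 26.5) g/m³ = 1.55×10^6 g/d = 1550 kg/d.
Net sludge production P_X = 0.1334 × 1550 = 206.8 kg VSS/d.
R_O = Q·(S₀ − S) − 1.42·P_X = 1550 − 1.42 × 206.8 = 1256 kg O₂/d.

R_O ≈ 1260 kg O₂/d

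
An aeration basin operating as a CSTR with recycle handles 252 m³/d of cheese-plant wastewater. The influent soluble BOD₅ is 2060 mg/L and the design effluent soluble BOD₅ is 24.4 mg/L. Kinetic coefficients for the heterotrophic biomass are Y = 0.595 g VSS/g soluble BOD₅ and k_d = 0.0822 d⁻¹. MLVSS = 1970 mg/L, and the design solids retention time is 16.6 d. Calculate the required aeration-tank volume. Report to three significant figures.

V ≈ 1090 m³

From the SRT design equation V = Y Q (S₀−S) θ_c / [X (1 + k_d θ_c)] = 0.595 × 252 × (2060 − 24.4) × 16.6 / [1970 × (1 + 0.0822 × 16.6)] = 5.07×10^6 / 4658 = 1088 m³.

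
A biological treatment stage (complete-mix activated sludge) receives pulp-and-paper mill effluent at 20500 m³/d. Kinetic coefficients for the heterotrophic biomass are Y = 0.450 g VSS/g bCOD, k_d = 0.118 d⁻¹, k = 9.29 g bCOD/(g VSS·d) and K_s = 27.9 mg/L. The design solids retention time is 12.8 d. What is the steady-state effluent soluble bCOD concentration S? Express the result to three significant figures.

For a completely mixed reactor with recycle the Lawrence–McCarty relation gives S = K_s·(1 + k_d·θ_c) / [θ_c·(Y·k − k_d) − 1] = 27.9 × (1 + 0.118 × 12.8) / [12.8 × (0.450 × 9.29 − 0.118) − 1] = 70.04 / 51.00 = 1.373 mg/L.

S ≈ 1.37 mg/L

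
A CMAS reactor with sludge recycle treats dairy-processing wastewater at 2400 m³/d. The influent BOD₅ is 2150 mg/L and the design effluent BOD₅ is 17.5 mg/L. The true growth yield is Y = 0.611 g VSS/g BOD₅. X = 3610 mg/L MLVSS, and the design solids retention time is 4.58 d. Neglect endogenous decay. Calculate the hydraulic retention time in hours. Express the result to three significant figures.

τ ≈ 39.7 h

With k_d = 0 the design equation reduces to V = Y Q (S₀−S) θ_c / X = 0.611 × 2400 × (2150 − 17.5) × 4.58 / 3610 = 3967 m³.
τ = V/Q = 3967/2400 = 1.653 d, or 39.67 h.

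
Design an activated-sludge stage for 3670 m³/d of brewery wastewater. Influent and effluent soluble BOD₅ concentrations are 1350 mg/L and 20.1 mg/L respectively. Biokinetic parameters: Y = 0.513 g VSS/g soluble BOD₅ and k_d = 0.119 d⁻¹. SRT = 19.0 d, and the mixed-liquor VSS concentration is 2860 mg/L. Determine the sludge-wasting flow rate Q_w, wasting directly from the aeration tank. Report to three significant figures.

Q_w ≈ 268 m³/d

Rearranging the biomass balance for a CMAS with decay, V = Y·Q·ΔS·θ_c / [X·(1+k_d θ_c)] = 0.513 × 3670 × (1350 − 20.1) × 19.0 / [2860 × (1 + 0.119 × 19.0)] = 4.76×10^7 / 9326 = 5101 m³.
Wasting from the aeration tank: Q_w = V / θ_c = 5101 / 19.0 = 268.5 m³/d.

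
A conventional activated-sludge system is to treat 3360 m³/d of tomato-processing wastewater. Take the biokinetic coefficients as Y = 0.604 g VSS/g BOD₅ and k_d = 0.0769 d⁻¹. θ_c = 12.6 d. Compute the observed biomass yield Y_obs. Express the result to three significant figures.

Y_obs = Y / (1 + k_d θ_c) = 0.604 / (1 + 0.0769 × 12.6) = 0.604 / 1.969 = 0.3068.

Y_obs ≈ 0.307 g VSS/g BOD₅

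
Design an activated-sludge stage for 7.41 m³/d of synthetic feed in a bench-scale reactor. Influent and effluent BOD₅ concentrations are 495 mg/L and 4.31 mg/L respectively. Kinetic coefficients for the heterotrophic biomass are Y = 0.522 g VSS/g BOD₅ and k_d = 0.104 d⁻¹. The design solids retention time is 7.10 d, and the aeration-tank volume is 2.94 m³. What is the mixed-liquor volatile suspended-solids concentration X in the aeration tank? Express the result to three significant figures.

X = Y·Q·ΔS·θ_c / [V·(1 + k_d θ_c)] = 0.522 × 7.41 × (495 − 4.31) × 7.10 / [2.94 × (1 + 0.104 × 7.10)] = 2637 mg/L.

X ≈ 2640 mg/L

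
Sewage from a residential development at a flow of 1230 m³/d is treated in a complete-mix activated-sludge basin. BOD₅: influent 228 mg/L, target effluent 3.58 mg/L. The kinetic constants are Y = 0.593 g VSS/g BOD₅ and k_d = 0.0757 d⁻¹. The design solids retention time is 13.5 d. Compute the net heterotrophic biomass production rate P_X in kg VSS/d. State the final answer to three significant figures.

The observed yield is Y_obs = Y/(1 + k_d·θ_c) = 0.593 / (1 + 0.0757 × 13.5) = 0.593 / 2.022 = 0.2933 g VSS per g BOD₅ removed.
Substrate removed = Q·(S₀ − S) = 1230 m³/d × (228 − 3.58) g/m³ = 2.76×10^5 g/d = 276.0 kg/d.
Biomass produced: P_X = Y_obs·Q·ΔS = 0.2933 × 276.0 ≈ 80.96 kg VSS/d.

P_X ≈ 81.0 kg VSS/d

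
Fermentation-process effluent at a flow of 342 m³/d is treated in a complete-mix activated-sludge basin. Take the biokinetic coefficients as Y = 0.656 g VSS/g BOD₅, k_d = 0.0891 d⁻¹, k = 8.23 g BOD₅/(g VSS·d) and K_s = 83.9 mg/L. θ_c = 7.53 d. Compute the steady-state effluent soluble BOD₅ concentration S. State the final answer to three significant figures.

From the Monod/SRT balance for a CMAS, S = K_s·(1+k_d θ_c)/[θ_c·(Y k − k_d) − 1] = 83.9 × (1 + 0.0891 × 7.53) / [7.53 × (0.656 × 8.23 − 0.0891) − 1] = 140.2 / 38.98 = 3.596 mg/L.

S ≈ 3.60 mg/L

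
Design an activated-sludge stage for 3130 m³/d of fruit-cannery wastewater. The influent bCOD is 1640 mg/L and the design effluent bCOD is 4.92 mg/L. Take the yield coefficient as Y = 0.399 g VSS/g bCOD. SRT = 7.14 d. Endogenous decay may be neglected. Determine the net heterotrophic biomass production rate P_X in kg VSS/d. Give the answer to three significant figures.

No decay correction is needed, so Y_obs = Y = 0.399.
Mass of bCOD removed per day: Q(S₀ − S) = 3130 × 1635 g/m³ = 5118 kg/d.
So the net sludge growth is P_X = 0.3990 × 5118 = 2042 kg VSS/d.

P_X ≈ 2040 kg VSS/d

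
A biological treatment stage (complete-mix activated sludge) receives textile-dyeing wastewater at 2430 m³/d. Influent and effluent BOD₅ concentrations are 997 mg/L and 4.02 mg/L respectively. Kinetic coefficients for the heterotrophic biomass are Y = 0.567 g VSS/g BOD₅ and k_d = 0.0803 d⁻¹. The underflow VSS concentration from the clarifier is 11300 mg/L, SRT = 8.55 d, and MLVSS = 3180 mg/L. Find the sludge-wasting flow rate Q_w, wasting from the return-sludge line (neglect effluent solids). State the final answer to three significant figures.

Rearranging the biomass balance for a CMAS with decay, V = Y·Q·ΔS·θ_c / [X·(1+k_d θ_c)] = 0.567 × 2430 × (997 − 4.02) × 8.55 / [3180 × (1 + 0.0803 × 8.55)] = 1.17×10^7 / 5363 = 2181 m³.
θ_c = V·X/(Q_w·X_r) when wasting from the recycle, so Q_w = V·X/(θ_c·X_r) = 2181 × 3180 / (8.55 × 11300) = 71.79 m³/d.

Q_w ≈ 71.8 m³/d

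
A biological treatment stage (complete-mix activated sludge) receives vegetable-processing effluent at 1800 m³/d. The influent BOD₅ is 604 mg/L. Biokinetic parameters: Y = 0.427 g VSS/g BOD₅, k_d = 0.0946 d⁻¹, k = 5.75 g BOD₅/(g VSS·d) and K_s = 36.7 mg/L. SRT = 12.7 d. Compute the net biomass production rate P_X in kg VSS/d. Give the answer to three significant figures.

From the Monod/SRT balance for a CMAS, S = K_s·(1+k_d θ_c)/[θ_c·(Y k − k_d) − 1] = 36.7 × (1 + 0.0946 × 12.7) / [12.7 × (0.427 × 5.75 − 0.0946) − 1] = 80.79 / 28.98 = 2.788 mg/L.
Observed yield with endogenous decay: Y_obs = Y / (1 + k_d·θ_c) = 0.427 / (1 + 0.0946 × 12.7) = 0.427 / 2.201 = 0.1940 g VSS/g BOD₅.
Mass of BOD₅ removed per day: Q(S₀ − S) = 1800 × 601.2 g/m³ = 1082 kg/d.
P_X = Y_obs · Q(S₀ − S) = 0.1940 × 1082 = 209.9 kg VSS/d.

P_X ≈ 210 kg VSS/d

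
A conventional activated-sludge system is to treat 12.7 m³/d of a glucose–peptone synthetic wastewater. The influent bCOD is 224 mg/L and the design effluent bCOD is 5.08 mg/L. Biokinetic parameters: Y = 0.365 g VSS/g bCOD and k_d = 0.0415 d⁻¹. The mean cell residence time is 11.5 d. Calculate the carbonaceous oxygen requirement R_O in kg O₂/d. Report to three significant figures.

R_O ≈ 1.80 kg O₂/d

Observed yield with endogenous decay: Y_obs = Y / (1 + k_d·θ_c) = 0.365 / (1 + 0.0415 × 11.5) = 0.365 / 1.477 = 0.2471 g VSS/g bCOD.
Mass of bCOD removed per day: Q(S₀ − S) = 12.7 × 218.9 g/m³ = 2.780 kg/d.
P_X = Y_obs·Q·(S₀ − S) = 0.2471 × 2.780 = 0.6870 kg VSS/d.
R_O = Q·ΔS − 1.42 P_X = 2.780 − 0.9755 = 1.805 kg O₂/d.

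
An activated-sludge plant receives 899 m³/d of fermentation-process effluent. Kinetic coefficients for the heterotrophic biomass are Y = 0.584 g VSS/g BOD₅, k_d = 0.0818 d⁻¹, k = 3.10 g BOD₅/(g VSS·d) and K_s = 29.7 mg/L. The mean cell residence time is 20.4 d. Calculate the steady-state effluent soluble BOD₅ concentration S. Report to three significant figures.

Effluent substrate depends only on kinetics and SRT: S = K_s(1 + k_d θ_c) / [θ_c(Yk − k_d) − 1] = 29.7 × (1 + 0.0818 × 20.4) / [20.4 × (0.584 × 3.10 − 0.0818) − 1] = 79.26 / 34.26 = 2.313 mg/L.

S ≈ 2.31 mg/L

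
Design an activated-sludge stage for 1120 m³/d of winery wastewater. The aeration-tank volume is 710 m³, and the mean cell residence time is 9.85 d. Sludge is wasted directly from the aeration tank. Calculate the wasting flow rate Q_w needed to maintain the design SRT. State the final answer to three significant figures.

With mixed-liquor wasting, θ_c = V/Q_w, so Q_w = V/θ_c = 710.0/9.85 = 72.08 m³/d.

Q_w ≈ 72.1 m³/d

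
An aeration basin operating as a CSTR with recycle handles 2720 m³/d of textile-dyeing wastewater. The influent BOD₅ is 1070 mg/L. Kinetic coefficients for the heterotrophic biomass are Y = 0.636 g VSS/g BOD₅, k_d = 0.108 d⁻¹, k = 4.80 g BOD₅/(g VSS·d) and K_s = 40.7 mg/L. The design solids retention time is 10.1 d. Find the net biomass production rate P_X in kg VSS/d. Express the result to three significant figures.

P_X ≈ 883 kg VSS/d

For a completely mixed reactor with recycle the Lawrence–McCarty relation gives S = K_s·(1 + k_d·θ_c) / [θ_c·(Y·k − k_d) − 1] = 40.7 × (1 + 0.108 × 10.1) / [10.1 × (0.636 × 4.80 − 0.108) − 1] = 85.10 / 28.74 = 2.961 mg/L.
Correct the yield for decay: Y_obs = Y/(1 + k_d θ_c) = 0.636 / (1 + 0.108 × 10.1) = 0.636 / 2.091 = 0.3042.
Substrate removed = Q·(S₀ − S) = 2720 m³/d × (1070 − 2.96) g/m³ = 2.9×10^6 g/d = 2902 kg/d.
P_X = Y_obs · Q(S₀ − S) = 0.3042 × 2902 = 882.9 kg VSS/d.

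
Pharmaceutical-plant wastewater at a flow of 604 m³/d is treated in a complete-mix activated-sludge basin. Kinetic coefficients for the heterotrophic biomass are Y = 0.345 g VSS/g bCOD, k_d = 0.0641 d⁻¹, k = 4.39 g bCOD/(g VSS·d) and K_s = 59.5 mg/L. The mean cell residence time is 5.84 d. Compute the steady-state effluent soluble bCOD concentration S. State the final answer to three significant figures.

S ≈ 10.9 mg/L

For a completely mixed reactor with recycle the Lawrence–McCarty relation gives S = K_s·(1 + k_d·θ_c) / [θ_c·(Y·k − k_d) − 1] = 59.5 × (1 + 0.0641 × 5.84) / [5.84 × (0.345 × 4.39 − 0.0641) − 1] = 81.77 / 7.471 = 10.95 mg/L.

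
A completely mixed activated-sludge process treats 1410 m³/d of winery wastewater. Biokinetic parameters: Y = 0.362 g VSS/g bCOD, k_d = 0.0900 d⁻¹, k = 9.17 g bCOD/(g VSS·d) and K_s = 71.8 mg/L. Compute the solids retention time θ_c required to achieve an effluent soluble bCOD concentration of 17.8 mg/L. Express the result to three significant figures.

θ_c ≈ 1.76 d

From 1/θ_c = Y·k·S/(K_s + S) − k_d: Y·k·S/(K_s+S) = 0.362 × 9.17 × 17.8 / (71.8 + 17.8) = 0.6595 d⁻¹.
Then 1/θ_c = μ − k_d = 0.6595 − 0.0900 = 0.5695 d⁻¹, giving θ_c = 1.756 d.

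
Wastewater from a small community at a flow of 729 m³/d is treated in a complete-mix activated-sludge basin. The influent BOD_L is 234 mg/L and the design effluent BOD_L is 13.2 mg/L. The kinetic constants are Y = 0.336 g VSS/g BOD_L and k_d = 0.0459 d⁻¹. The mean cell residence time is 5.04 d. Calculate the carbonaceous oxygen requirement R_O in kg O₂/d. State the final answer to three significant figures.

R_O ≈ 98.6 kg O₂/d

Observed yield with endogenous decay: Y_obs = Y / (1 + k_d·θ_c) = 0.336 / (1 + 0.0459 × 5.04) = 0.336 / 1.231 = 0.2729 g VSS/g BOD_L.
ΔS = 234 − 13.2 = 220.8 mg/L, so the substrate removal rate is 729 × 220.8/1000 = 161.0 kg BOD_L/d.
Net sludge production P_X = 0.2729 × 161.0 = 43.92 kg VSS/d.
Carbonaceous O₂ demand = substrate oxidised − cell-mass equivalent = 161.0 − 1.42 × 43.92 = 98.59 kg O₂/d.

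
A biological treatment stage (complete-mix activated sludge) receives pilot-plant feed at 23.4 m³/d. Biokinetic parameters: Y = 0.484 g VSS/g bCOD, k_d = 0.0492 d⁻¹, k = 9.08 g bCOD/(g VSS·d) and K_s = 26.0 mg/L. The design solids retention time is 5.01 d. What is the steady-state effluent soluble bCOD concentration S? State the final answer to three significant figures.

For a completely mixed reactor with recycle the Lawrence–McCarty relation gives S = K_s·(1 + k_d·θ_c) / [θ_c·(Y·k − k_d) − 1] = 26.0 × (1 + 0.0492 × 5.01) / [5.01 × (0.484 × 9.08 − 0.0492) − 1] = 32.41 / 20.77 = 1.560 mg/L.

S ≈ 1.56 mg/L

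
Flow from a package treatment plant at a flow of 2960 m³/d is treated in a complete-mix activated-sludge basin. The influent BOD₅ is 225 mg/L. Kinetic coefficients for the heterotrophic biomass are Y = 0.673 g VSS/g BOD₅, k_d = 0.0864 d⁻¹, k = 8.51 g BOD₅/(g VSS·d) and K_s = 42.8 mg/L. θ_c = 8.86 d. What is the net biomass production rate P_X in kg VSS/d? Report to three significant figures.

P_X ≈ 252 kg VSS/d

For a completely mixed reactor with recycle the Lawrence–McCarty relation gives S = K_s·(1 + k_d·θ_c) / [θ_c·(Y·k − k_d) − 1] = 42.8 × (1 + 0.0864 × 8.86) / [8.86 × (0.673 × 8.51 − 0.0864) − 1] = 75.56 / 48.98 = 1.543 mg/L.
Correct the yield for decay: Y_obs = Y/(1 + k_d θ_c) = 0.673 / (1 + 0.0864 × 8.86) = 0.673 / 1.766 = 0.3812.
ΔS = 225 − 1.54 = 223.5 mg/L, so the substrate removal rate is 2960 × 223.5/1000 = 661.4 kg BOD₅/d.
Net biomass production P_X = Y_obs × Q·(S₀ − S) = 0.3812 × 661.4 = 252.1 kg VSS/d.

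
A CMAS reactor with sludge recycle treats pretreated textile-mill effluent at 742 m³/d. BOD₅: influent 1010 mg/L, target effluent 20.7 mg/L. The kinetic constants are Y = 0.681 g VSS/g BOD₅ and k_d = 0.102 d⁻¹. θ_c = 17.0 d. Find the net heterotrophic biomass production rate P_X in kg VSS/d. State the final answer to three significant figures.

Y_obs = Y / (1 + k_d θ_c) = 0.681 / (1 + 0.102 × 17.0) = 0.681 / 2.734 = 0.2491.
Mass of BOD₅ removed per day: Q(S₀ − S) = 742 × 989.3 g/m³ = 734.1 kg/d.
P_X = Y_obs · Q(S₀ − S) = 0.2491 × 734.1 = 182.8 kg VSS/d.

P_X ≈ 183 kg VSS/d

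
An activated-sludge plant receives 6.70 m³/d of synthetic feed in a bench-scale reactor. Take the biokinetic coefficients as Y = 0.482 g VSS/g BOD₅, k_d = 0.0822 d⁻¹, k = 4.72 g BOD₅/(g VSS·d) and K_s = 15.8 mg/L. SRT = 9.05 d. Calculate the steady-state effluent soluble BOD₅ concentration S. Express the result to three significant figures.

For a completely mixed reactor with recycle the Lawrence–McCarty relation gives S = K_s·(1 + k_d·θ_c) / [θ_c·(Y·k − k_d) − 1] = 15.8 × (1 + 0.0822 × 9.05) / [9.05 × (0.482 × 4.72 − 0.0822) − 1] = 27.55 / 18.85 = 1.462 mg/L.

S ≈ 1.46 mg/L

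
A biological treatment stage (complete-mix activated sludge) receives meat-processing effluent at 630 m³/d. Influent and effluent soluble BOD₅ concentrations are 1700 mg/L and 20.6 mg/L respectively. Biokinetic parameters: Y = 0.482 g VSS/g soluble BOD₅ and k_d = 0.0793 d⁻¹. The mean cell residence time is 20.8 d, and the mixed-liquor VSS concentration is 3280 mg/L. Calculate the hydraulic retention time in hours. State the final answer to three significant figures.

τ ≈ 46.5 h

Steady-state biomass mass balance: V·X·(1 + k_d·θ_c) = Y·Q·(S₀ − S)·θ_c, so V = 0.482 × 630 × (1700 − 20.6) × 20.8 / [3280 × (1 + 0.0793 × 20.8)] = 1.06×10^7 / 8690 = 1221 m³.
HRT = V/Q = 1221 m³ / 630 m³·d⁻¹ = 1.937 d × 24 = 46.50 h.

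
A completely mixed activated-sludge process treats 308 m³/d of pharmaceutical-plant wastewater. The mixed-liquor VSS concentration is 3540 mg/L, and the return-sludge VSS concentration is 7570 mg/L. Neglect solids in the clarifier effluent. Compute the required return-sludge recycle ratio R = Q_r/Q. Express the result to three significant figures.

Solids balance on the clarifier gives (1+R)X = R·X_r, so R = X/(X_r − X) = 3540 / (7570 − 3540) = 0.8784.

R ≈ 0.878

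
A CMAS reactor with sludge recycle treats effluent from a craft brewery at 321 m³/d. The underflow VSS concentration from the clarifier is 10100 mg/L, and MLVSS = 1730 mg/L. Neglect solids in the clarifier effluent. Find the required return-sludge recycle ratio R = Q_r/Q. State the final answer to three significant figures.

Solids balance on the clarifier gives (1+R)X = R·X_r, so R = X/(X_r − X) = 1730 / (10100 − 1730) = 0.2067.

R ≈ 0.207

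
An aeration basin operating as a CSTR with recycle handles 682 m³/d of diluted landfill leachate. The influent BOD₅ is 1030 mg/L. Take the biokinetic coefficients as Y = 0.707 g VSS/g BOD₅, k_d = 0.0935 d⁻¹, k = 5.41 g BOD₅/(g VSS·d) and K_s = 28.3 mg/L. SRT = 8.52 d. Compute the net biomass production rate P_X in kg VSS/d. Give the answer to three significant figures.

P_X ≈ 276 kg VSS/d

For a completely mixed reactor with recycle the Lawrence–McCarty relation gives S = K_s·(1 + k_d·θ_c) / [θ_c·(Y·k − k_d) − 1] = 28.3 × (1 + 0.0935 × 8.52) / [8.52 × (0.707 × 5.41 − 0.0935) − 1] = 50.84 / 30.79 = 1.651 mg/L.
Y_obs = Y / (1 + k_d θ_c) = 0.707 / (1 + 0.0935 × 8.52) = 0.707 / 1.797 = 0.3935.
Mass of BOD₅ removed per day: Q(S₀ − S) = 682 × 1028 g/m³ = 701.3 kg/d.
P_X = Y_obs · Q(S₀ − S) = 0.3935 × 701.3 = 276.0 kg VSS/d.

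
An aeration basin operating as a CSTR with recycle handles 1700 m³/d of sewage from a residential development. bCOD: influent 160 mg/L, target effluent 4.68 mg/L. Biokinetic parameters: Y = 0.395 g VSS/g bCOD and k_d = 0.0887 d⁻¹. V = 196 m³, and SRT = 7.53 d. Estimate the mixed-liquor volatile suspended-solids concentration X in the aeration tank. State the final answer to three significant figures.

X ≈ 2400 mg/L

From V·X·(1 + k_d·θ_c) = Y·Q·(S₀ − S)·θ_c: X = 0.395 × 1700 × (160 − 4.68) × 7.53 / [196 × (1 + 0.0887 × 7.53)] = 2402 mg/L.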